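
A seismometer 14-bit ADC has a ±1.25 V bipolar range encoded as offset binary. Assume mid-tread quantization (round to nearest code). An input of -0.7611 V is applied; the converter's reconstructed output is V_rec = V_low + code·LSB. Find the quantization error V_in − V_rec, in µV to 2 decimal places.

8.40 µV

Step size: 2.5 V ÷ 2^14 = 152.59 µV.
(V_in − V_low)/LSB = (-0.7611 − (−1.25))/0.000152588 = 3204.0550 → code 3204 (round).
Reconstructed: -0.7611084 V.
Error = -0.7611 − (−0.7611084) = 8.39844e-06 V = 8.40 µV.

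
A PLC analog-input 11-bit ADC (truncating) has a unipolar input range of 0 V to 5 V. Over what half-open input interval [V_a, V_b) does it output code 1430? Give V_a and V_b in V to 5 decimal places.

LSB = 5/2^11 = 2.441 mV.
V_a = V_low + 1430·LSB = 3.49121 V; V_b = V_low + 1431·LSB = 3.49365 V.

[3.49121 V, 3.49365 V)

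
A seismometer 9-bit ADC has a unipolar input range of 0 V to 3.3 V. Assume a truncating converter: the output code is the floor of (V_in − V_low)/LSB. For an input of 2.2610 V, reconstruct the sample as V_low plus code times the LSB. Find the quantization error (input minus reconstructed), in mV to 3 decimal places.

Step size: 3.3 V ÷ 2^9 = 6.445 mV.
Scaled input = 350.7976 LSBs, so code = 350.
V_rec = 0 + 350·0.00644531 = 2.2558594 V.
Difference: 0.00514063 V → 5.141 mV.

5.141 mV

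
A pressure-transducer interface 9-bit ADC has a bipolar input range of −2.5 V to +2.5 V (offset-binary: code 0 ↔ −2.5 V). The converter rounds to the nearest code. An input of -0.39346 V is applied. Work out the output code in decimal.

code 216

With 512 levels over 5 V, one step is 9.766 mV.
(-0.39346 − (−2.5)) / 0.00976562 = 215.710 LSBs.
round(215.710) = 216.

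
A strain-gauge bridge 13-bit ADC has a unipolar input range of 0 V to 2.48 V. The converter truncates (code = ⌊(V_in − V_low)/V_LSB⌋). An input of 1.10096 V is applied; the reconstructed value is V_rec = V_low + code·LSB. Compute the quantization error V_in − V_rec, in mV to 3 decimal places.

0.218 mV

LSB = 2.48/2^13 = 302.73 µV.
(V_in − V_low)/LSB = (1.10096 − 0)/0.000302734 = 3636.7195 → code 3636 (floor).
V_rec = 0 + 3636·0.000302734 = 1.1007422 V.
Error = 1.10096 − 1.1007422 = 0.000217812 V = 0.218 mV.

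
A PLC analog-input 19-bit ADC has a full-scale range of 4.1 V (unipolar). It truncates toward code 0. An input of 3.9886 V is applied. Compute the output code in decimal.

With 524288 levels over 4.1 V, one step is 7.82 µV.
Input sits at 510042.711 steps above V_low.
Floor → code 510042.

code 510042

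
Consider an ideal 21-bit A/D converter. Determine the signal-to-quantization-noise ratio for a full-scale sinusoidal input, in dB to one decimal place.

128.2 dB

SNR ≈ 6.02·N + 1.76 dB = 6.02·21 + 1.76 = 128.18 dB.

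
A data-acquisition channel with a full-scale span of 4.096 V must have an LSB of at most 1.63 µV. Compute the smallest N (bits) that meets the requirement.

22 bits

Number of steps required ≥ 4.096 V / 1.63 µV = 2512883.44.
Need 2^N ≥ 2512883.44; 2^21 = 2097152, 2^22 = 4194304.
Minimum N = 22.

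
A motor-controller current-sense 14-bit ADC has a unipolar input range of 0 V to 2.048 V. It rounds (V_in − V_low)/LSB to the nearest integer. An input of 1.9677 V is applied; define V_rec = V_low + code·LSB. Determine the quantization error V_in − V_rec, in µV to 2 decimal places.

Step size: 2.048 V ÷ 2^14 = 125.00 µV.
(V_in − V_low)/LSB = (1.9677 − 0)/0.000125 = 15741.6000 → code 15742 (round).
V_rec = 0 + 15742·0.000125 = 1.96775 V.
Error = 1.9677 − 1.96775 = -5e-05 V = -50.00 µV.

-50.00 µV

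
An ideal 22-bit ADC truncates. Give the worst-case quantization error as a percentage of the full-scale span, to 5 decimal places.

0.00002 %

Truncating → worst-case error = 1 LSB = V_FS/2^22, so 100/4194304 = 2.38419e-05 % of full scale.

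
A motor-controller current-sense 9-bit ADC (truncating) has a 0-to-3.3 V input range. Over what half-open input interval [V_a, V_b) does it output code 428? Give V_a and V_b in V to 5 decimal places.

[2.75859 V, 2.76504 V)

LSB = 3.3/2^9 = 6.445 mV.
V_a = V_low + 428·LSB = 2.75859 V; V_b = V_low + 429·LSB = 2.76504 V.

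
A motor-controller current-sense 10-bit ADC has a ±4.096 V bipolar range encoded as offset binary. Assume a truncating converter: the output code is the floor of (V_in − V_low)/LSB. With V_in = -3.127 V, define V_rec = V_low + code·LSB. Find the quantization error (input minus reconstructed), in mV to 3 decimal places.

1.000 mV

Step size: 8.192 V ÷ 2^10 = 8.000 mV.
(-3.127 − (−4.096))/0.008 = 121.1250; ⌊·⌋ gives code 121.
Reconstructed: -3.128 V.
V_in − V_rec = 0.001 V = 1.000 mV.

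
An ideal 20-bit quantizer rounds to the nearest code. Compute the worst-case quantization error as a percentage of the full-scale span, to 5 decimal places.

0.00005 %

Rounding → worst-case error = ½ LSB = V_FS/2^21, so 100/2097152 = 4.76837e-05 % of full scale.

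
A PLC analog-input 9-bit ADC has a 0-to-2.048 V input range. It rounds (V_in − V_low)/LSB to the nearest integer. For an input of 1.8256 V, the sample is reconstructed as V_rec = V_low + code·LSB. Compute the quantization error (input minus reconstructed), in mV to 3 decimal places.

1.600 mV

Step size: 2.048 V ÷ 2^9 = 4.000 mV.
(V_in − V_low)/LSB = (1.8256 − 0)/0.004 = 456.4000 → code 456 (round).
Code 456 maps back to 0 + 456×0.004 V = 1.824 V.
Difference: 0.0016 V → 1.600 mV.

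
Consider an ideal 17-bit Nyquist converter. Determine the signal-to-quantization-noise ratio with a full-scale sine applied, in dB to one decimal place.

104.1 dB

SNR ≈ 6.02·N + 1.76 dB = 6.02·17 + 1.76 = 104.10 dB.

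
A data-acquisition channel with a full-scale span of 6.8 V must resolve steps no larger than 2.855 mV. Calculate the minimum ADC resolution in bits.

12 bits

Number of steps required ≥ 6.8 V / 2.855 mV = 2381.79.
Need 2^N ≥ 2381.79; 2^11 = 2048, 2^12 = 4096.
Minimum N = 12.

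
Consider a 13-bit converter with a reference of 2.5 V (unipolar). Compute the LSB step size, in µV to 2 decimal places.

Full-scale span = 2.5 V.
LSB = 2.5 / 2^13 = 2.5 / 8192 = 0.000305176 V = 305.18 µV.

305.18 µV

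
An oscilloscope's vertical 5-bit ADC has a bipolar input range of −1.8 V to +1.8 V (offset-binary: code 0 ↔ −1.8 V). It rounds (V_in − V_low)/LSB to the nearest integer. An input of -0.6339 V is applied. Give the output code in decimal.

code 10

Full-scale span = 3.6 V; LSB = 3.6/2^5 = 112.500 mV.
Input sits at 10.365 steps above V_low.
So the output code is 10.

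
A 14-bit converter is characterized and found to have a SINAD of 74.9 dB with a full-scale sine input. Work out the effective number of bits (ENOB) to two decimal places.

ENOB = (SINAD − 1.76) / 6.02 = (74.9 − 1.76)/6.02 = 12.150.

12.15 bits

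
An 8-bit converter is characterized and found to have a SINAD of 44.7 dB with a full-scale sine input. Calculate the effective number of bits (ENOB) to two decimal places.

7.13 bits

ENOB = (SINAD − 1.76) / 6.02 = (44.7 − 1.76)/6.02 = 7.133.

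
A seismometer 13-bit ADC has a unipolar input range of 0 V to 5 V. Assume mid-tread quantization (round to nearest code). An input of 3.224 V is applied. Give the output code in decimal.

code 5282

LSB = 5 V / 8192 = 0.610 mV.
(V_in − V_low)/LSB = (3.224 − 0) / 0.000610352 = 5282.202.
round(5282.202) = 5282.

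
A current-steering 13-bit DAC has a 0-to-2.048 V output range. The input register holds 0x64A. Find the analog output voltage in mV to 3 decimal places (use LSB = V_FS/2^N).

LSB = 2.048 V / 2^13 = 250.00 µV.
Code 0x64A = 1610 decimal.
V_out = 0 + 1610 × 0.00025 V = 0.4025 V.
= 402.500 mV.

402.500 mV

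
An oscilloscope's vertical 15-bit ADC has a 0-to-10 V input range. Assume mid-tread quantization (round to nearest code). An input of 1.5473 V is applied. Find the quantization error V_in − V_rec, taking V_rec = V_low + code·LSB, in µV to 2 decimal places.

One LSB is 10 V / 32768 = 305.18 µV.
(V_in − V_low)/LSB = (1.5473 − 0)/0.000305176 = 5070.1926 → code 5070 (round).
Reconstructed: 1.5472412 V.
Error = 1.5473 − 1.5472412 = 5.87891e-05 V = 58.79 µV.

58.79 µV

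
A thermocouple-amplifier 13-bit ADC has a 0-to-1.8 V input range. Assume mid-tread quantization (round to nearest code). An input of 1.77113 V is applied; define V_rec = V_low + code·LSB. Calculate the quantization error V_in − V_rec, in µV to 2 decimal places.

-85.82 µV

One LSB is 1.8 V / 8192 = 219.73 µV.
(V_in − V_low)/LSB = (1.77113 − 0)/0.000219727 = 8060.6094 → code 8061 (round).
V_rec = 0 + 8061·0.000219727 = 1.7712158 V.
V_in − V_rec = -8.58203e-05 V = -85.82 µV.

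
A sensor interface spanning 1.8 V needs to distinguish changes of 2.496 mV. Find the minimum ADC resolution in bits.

10 bits

Number of steps required ≥ 1.8 V / 2.496 mV = 721.15.
Need 2^N ≥ 721.15; 2^9 = 512, 2^10 = 1024.
Minimum N = 10.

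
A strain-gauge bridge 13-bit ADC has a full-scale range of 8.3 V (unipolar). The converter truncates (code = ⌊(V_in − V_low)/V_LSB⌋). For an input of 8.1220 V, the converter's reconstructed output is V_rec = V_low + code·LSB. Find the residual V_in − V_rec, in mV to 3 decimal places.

0.320 mV

Step size: 8.3 V ÷ 2^13 = 1.013 mV.
(8.1220 − 0)/0.00101318 = 8016.3161; ⌊·⌋ gives code 8016.
Reconstructed: 8.1216797 V.
Error = 8.1220 − 8.1216797 = 0.000320313 V = 0.320 mV.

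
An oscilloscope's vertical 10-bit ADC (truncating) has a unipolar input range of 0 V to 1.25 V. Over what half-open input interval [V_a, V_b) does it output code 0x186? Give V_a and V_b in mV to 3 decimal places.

[476.074 mV, 477.295 mV)

LSB = 1.25/2^10 = 1.221 mV.
Code 0x186 = 390 decimal.
V_a = V_low + 390·LSB = 0.476074 V; V_b = V_low + 391·LSB = 0.477295 V.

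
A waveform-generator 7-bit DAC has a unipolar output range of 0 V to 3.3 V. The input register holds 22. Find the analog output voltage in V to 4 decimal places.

LSB = 3.3 V / 2^7 = 25.781 mV.
V_out = 0 + 22 × 0.0257812 V = 0.567187 V.

0.5672 V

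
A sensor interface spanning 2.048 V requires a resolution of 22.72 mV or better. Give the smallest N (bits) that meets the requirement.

Number of steps required ≥ 2.048 V / 22.72 mV = 90.14.
Need 2^N ≥ 90.14; 2^6 = 64, 2^7 = 128.
Minimum N = 7.

7 bits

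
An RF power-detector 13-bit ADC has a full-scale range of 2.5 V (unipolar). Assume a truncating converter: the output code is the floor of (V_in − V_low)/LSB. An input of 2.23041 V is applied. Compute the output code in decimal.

LSB = 2.5 V / 8192 = 305.18 µV.
(2.23041 − 0) / 0.000305176 = 7308.607 LSBs.
So the output code is 7308.

code 7308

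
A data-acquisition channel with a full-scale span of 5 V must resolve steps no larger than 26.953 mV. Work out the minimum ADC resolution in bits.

8 bits

Number of steps required ≥ 5 V / 26.953 mV = 185.51.
Need 2^N ≥ 185.51; 2^7 = 128, 2^8 = 256.
Minimum N = 8.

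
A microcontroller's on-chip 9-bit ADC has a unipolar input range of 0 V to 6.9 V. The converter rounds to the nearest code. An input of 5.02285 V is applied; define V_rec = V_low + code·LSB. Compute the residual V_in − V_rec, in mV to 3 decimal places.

LSB = 6.9/2^9 = 13.477 mV.
(5.02285 − 0)/0.0134766 = 372.7100; round gives code 373.
Code 373 maps back to 0 + 373×0.0134766 V = 5.0267578 V.
Error = 5.02285 − 5.0267578 = -0.00390781 V = -3.908 mV.

-3.908 mV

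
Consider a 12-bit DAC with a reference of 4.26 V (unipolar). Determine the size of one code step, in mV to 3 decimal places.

Full-scale span = 4.26 V.
LSB = 4.26 / 2^12 = 4.26 / 4096 = 0.00104004 V = 1.040 mV.

1.040 mV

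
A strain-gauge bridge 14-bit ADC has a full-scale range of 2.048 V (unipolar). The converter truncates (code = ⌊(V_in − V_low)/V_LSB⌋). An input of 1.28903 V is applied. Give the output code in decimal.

code 10312

With 16384 levels over 2.048 V, one step is 125.00 µV.
(V_in − V_low)/LSB = (1.28903 − 0) / 0.000125 = 10312.240.
⌊·⌋(10312.240) = 10312.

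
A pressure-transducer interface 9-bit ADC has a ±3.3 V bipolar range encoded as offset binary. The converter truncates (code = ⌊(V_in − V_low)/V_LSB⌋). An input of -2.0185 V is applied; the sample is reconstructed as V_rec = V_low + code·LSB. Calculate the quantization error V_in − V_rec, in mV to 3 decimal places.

5.328 mV

Step size: 6.6 V ÷ 2^9 = 12.891 mV.
Scaled input = 99.4133 LSBs, so code = 99.
Reconstructed: -2.0238281 V.
Difference: 0.00532813 V → 5.328 mV.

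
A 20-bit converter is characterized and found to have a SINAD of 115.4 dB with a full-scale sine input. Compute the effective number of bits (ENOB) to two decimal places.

18.88 bits

ENOB = (SINAD − 1.76) / 6.02 = (115.4 − 1.76)/6.02 = 18.877.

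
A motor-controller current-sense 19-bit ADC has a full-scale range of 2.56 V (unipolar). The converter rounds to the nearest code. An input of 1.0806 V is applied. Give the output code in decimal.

LSB = 2.56 V / 524288 = 4.88 µV.
(V_in − V_low)/LSB = (1.0806 − 0) / 4.88281e-06 = 221306.880.
round(221306.880) = 221307.

code 221307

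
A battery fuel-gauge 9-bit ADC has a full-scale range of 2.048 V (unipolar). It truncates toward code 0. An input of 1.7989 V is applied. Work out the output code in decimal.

With 512 levels over 2.048 V, one step is 4.000 mV.
Input sits at 449.725 steps above V_low.
Floor → code 449.

code 449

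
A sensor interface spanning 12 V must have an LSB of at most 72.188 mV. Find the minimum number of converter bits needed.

Number of steps required ≥ 12 V / 72.188 mV = 166.23.
Need 2^N ≥ 166.23; 2^7 = 128, 2^8 = 256.
Minimum N = 8.

8 bits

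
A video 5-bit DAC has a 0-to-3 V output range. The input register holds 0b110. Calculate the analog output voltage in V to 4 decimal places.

LSB = 3 V / 2^5 = 93.750 mV.
Code 0b110 = 6 decimal.
V_out = 0 + 6 × 0.09375 V = 0.5625 V.

0.5625 V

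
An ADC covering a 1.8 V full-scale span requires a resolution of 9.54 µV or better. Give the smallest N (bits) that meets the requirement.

Number of steps required ≥ 1.8 V / 9.54 µV = 188679.25.
Need 2^N ≥ 188679.25; 2^17 = 131072, 2^18 = 262144.
Minimum N = 18.

18 bits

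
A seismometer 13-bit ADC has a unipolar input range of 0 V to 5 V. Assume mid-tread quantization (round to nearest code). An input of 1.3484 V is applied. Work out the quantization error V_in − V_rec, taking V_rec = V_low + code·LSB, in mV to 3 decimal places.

One LSB is 5 V / 8192 = 0.610 mV.
(1.3484 − 0)/0.000610352 = 2209.2186; round gives code 2209.
Code 2209 maps back to 0 + 2209×0.000610352 V = 1.3482666 V.
Error = 1.3484 − 1.3482666 = 0.000133398 V = 0.133 mV.

0.133 mV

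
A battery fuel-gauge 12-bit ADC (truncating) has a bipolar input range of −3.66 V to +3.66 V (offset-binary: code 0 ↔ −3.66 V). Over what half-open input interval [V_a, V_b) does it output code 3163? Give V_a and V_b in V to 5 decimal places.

[1.99263 V, 1.99441 V)

LSB = 7.32/2^12 = 1.787 mV.
V_a = V_low + 3163·LSB = 1.99263 V; V_b = V_low + 3164·LSB = 1.99441 V.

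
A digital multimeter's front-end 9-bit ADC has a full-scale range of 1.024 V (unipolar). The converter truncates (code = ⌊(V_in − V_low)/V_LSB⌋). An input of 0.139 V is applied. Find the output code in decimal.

code 69

Full-scale span = 1.024 V; LSB = 1.024/2^9 = 2.000 mV.
Input sits at 69.500 steps above V_low.
Floor → code 69.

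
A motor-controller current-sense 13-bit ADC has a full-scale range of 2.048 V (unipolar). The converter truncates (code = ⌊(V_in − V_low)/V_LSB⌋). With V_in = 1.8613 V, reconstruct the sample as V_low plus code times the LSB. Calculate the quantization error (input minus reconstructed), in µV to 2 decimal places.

LSB = 2.048/2^13 = 250.00 µV.
(1.8613 − 0)/0.00025 = 7445.2000; ⌊·⌋ gives code 7445.
Code 7445 maps back to 0 + 7445×0.00025 V = 1.86125 V.
V_in − V_rec = 5e-05 V = 50.00 µV.

50.00 µV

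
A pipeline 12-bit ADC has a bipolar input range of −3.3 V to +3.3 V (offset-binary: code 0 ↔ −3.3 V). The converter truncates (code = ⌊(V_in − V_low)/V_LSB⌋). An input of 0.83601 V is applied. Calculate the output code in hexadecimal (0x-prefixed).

code 0xA06 (decimal 2566)

Full-scale span = 6.6 V; LSB = 6.6/2^12 = 1.611 mV.
(V_in − V_low)/LSB = (0.83601 − (−3.3)) / 0.00161133 = 2566.833.
Floor → code 2566.
In hexadecimal (0x-prefixed): 0xA06.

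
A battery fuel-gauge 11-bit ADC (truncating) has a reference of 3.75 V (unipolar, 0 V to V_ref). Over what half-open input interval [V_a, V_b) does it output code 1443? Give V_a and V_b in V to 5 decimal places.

LSB = 3.75/2^11 = 1.831 mV.
V_a = V_low + 1443·LSB = 2.64221 V; V_b = V_low + 1444·LSB = 2.64404 V.

[2.64221 V, 2.64404 V)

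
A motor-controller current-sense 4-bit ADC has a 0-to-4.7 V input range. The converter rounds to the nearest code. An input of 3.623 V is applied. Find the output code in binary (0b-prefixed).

code 0b1100 (decimal 12)

Full-scale span = 4.7 V; LSB = 4.7/2^4 = 293.750 mV.
Input sits at 12.334 steps above V_low.
Round → code 12.
In binary (0b-prefixed): 0b1100.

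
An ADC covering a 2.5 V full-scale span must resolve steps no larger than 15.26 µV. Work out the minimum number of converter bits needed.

18 bits

Number of steps required ≥ 2.5 V / 15.26 µV = 163827.00.
Need 2^N ≥ 163827.00; 2^17 = 131072, 2^18 = 262144.
Minimum N = 18.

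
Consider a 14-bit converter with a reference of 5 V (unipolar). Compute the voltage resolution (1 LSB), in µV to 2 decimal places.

305.18 µV

Full-scale span = 5 V.
LSB = 5 / 2^14 = 5 / 16384 = 0.000305176 V = 305.18 µV.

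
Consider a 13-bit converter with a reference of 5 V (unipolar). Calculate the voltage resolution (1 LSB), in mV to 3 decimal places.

0.610 mV

Full-scale span = 5 V.
LSB = 5 / 2^13 = 5 / 8192 = 0.000610352 V = 0.610 mV.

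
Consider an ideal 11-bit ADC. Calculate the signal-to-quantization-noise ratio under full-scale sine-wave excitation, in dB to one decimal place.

SNR ≈ 6.02·N + 1.76 dB = 6.02·11 + 1.76 = 67.98 dB.

68.0 dB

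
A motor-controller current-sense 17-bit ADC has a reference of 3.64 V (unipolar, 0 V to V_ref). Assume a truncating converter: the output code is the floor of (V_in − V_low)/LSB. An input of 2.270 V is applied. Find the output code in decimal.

With 131072 levels over 3.64 V, one step is 27.77 µV.
(2.270 − 0) / 2.7771e-05 = 81739.956 LSBs.
So the output code is 81739.

code 81739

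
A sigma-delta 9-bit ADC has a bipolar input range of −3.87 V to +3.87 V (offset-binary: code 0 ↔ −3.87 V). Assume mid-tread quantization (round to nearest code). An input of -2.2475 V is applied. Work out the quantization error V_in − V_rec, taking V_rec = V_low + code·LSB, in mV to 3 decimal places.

Step size: 7.74 V ÷ 2^9 = 15.117 mV.
(V_in − V_low)/LSB = (-2.2475 − (−3.87))/0.0151172 = 107.3282 → code 107 (round).
V_rec = (−3.87) + 107·0.0151172 = -2.2524609 V.
Difference: 0.00496094 V → 4.961 mV.

4.961 mV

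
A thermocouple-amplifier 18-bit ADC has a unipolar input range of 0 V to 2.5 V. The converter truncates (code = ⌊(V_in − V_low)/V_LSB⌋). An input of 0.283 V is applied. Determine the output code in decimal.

LSB = 2.5 V / 262144 = 9.54 µV.
(V_in − V_low)/LSB = (0.283 − 0) / 9.53674e-06 = 29674.701.
So the output code is 29674.

code 29674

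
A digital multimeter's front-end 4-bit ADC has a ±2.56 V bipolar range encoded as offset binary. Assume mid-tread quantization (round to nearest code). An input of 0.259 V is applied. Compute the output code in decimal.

code 9

With 16 levels over 5.12 V, one step is 320.000 mV.
(0.259 − (−2.56)) / 0.32 = 8.809 LSBs.
round(8.809) = 9.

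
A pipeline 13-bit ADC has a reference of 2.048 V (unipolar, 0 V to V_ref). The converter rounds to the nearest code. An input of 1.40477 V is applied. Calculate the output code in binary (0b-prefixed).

Full-scale span = 2.048 V; LSB = 2.048/2^13 = 250.00 µV.
(1.40477 − 0) / 0.00025 = 5619.080 LSBs.
So the output code is 5619.
In binary (0b-prefixed): 0b1010111110011.

code 0b1010111110011 (decimal 5619)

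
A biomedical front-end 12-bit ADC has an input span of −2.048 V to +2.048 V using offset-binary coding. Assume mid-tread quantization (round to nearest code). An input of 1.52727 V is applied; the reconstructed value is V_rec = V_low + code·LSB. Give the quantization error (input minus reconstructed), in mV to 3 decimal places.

Step size: 4.096 V ÷ 2^12 = 1.000 mV.
(1.52727 − (−2.048))/0.001 = 3575.2700; round gives code 3575.
Reconstructed: 1.527 V.
Error = 1.52727 − 1.527 = 0.00027 V = 0.270 mV.

0.270 mV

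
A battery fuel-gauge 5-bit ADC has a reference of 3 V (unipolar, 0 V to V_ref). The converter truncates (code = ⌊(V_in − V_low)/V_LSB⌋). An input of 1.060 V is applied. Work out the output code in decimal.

Full-scale span = 3 V; LSB = 3/2^5 = 93.750 mV.
(V_in − V_low)/LSB = (1.060 − 0) / 0.09375 = 11.307.
⌊·⌋(11.307) = 11.

code 11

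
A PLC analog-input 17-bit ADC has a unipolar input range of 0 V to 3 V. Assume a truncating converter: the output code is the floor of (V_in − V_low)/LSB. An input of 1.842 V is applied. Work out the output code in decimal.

code 80478

Full-scale span = 3 V; LSB = 3/2^17 = 22.89 µV.
(V_in − V_low)/LSB = (1.842 − 0) / 2.28882e-05 = 80478.208.
⌊·⌋(80478.208) = 80478.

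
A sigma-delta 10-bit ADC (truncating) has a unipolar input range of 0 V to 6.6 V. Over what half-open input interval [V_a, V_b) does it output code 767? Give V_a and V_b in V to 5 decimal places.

[4.94355 V, 4.95000 V)

LSB = 6.6/2^10 = 6.445 mV.
V_a = V_low + 767·LSB = 4.94355 V; V_b = V_low + 768·LSB = 4.95 V.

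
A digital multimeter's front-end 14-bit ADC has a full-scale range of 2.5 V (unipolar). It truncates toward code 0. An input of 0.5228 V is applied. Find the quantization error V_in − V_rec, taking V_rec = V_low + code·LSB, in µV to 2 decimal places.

33.89 µV

One LSB is 2.5 V / 16384 = 152.59 µV.
(0.5228 − 0)/0.000152588 = 3426.2221; ⌊·⌋ gives code 3426.
Code 3426 maps back to 0 + 3426×0.000152588 V = 0.52276611 V.
Error = 0.5228 − 0.52276611 = 3.38867e-05 V = 33.89 µV.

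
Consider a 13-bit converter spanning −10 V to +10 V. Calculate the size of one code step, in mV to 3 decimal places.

2.441 mV

Full-scale span = 20 V.
LSB = 20 / 2^13 = 20 / 8192 = 0.00244141 V = 2.441 mV.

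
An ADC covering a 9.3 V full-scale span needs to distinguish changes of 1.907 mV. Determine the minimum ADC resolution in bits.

Number of steps required ≥ 9.3 V / 1.907 mV = 4876.77.
Need 2^N ≥ 4876.77; 2^12 = 4096, 2^13 = 8192.
Minimum N = 13.

13 bits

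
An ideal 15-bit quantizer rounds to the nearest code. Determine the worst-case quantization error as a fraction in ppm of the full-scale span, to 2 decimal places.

15.26 ppm

Rounding → worst-case error = ½ LSB = V_FS/2^16, so 1e+06/65536 = 15.2588 ppm of full scale.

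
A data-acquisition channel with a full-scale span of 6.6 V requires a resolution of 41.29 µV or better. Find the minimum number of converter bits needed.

Number of steps required ≥ 6.6 V / 41.29 µV = 159845.00.
Need 2^N ≥ 159845.00; 2^17 = 131072, 2^18 = 262144.
Minimum N = 18.

18 bits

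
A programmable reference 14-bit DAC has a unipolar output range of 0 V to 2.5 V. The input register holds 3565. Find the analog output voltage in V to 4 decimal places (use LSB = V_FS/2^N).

LSB = 2.5 V / 2^14 = 152.59 µV.
V_out = 0 + 3565 × 0.000152588 V = 0.543976 V.

0.5440 V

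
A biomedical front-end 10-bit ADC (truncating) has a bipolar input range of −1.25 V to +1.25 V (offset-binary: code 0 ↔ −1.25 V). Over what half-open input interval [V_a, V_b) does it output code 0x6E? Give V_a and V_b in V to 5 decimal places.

[-0.98145 V, -0.97900 V)

LSB = 2.5/2^10 = 2.441 mV.
Code 0x6E = 110 decimal.
V_a = V_low + 110·LSB = -0.981445 V; V_b = V_low + 111·LSB = -0.979004 V.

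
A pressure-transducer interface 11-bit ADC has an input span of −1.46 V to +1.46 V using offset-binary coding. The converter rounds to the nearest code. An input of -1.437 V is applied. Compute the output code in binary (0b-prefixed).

code 0b10000 (decimal 16)

With 2048 levels over 2.92 V, one step is 1.426 mV.
(V_in − V_low)/LSB = (-1.437 − (−1.46)) / 0.00142578 = 16.132.
So the output code is 16.
In binary (0b-prefixed): 0b10000.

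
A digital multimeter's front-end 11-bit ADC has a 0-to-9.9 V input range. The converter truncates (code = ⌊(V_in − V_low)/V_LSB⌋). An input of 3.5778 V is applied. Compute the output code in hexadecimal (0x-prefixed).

With 2048 levels over 9.9 V, one step is 4.834 mV.
(3.5778 − 0) / 0.00483398 = 740.135 LSBs.
So the output code is 740.
In hexadecimal (0x-prefixed): 0x2E4.

code 0x2E4 (decimal 740)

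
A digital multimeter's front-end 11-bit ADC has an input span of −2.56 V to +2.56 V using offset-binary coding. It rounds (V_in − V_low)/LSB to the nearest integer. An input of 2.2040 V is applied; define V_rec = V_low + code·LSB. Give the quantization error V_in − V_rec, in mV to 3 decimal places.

-1.000 mV

LSB = 5.12/2^11 = 2.500 mV.
(V_in − V_low)/LSB = (2.2040 − (−2.56))/0.0025 = 1905.6000 → code 1906 (round).
V_rec = (−2.56) + 1906·0.0025 = 2.205 V.
Error = 2.2040 − 2.205 = -0.001 V = -1.000 mV.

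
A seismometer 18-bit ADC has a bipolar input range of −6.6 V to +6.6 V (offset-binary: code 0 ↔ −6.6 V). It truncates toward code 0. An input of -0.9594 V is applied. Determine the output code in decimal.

With 262144 levels over 13.2 V, one step is 50.35 µV.
(V_in − V_low)/LSB = (-0.9594 − (−6.6)) / 5.0354e-05 = 112018.897.
⌊·⌋(112018.897) = 112018.

code 112018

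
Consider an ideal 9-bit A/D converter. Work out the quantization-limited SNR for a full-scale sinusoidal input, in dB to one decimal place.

55.9 dB

SNR ≈ 6.02·N + 1.76 dB = 6.02·9 + 1.76 = 55.94 dB.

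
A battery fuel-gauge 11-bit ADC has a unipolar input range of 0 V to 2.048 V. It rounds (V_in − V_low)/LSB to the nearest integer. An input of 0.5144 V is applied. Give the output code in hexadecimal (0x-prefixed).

code 0x202 (decimal 514)

LSB = 2.048 V / 2048 = 1.000 mV.
(V_in − V_low)/LSB = (0.5144 − 0) / 0.001 = 514.400.
Round → code 514.
In hexadecimal (0x-prefixed): 0x202.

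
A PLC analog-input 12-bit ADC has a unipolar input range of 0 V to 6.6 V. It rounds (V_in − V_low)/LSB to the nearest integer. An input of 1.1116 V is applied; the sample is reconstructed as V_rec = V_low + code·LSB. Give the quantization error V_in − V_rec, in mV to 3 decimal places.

Step size: 6.6 V ÷ 2^12 = 1.611 mV.
(1.1116 − 0)/0.00161133 = 689.8657; round gives code 690.
Code 690 maps back to 0 + 690×0.00161133 V = 1.1118164 V.
Error = 1.1116 − 1.1118164 = -0.000216406 V = -0.216 mV.

-0.216 mV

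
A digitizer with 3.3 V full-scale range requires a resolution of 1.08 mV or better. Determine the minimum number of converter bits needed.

12 bits

Number of steps required ≥ 3.3 V / 1.08 mV = 3055.56.
Need 2^N ≥ 3055.56; 2^11 = 2048, 2^12 = 4096.
Minimum N = 12.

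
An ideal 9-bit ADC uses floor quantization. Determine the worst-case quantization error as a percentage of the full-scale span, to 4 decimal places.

Truncating → worst-case error = 1 LSB = V_FS/2^9, so 100/512 = 0.195312 % of full scale.

0.1953 %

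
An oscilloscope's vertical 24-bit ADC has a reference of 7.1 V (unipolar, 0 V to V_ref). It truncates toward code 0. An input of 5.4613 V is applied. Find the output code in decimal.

LSB = 7.1 V / 16777216 = 0.42 µV.
Input sits at 12904987.287 steps above V_low.
Floor → code 12904987.

code 12904987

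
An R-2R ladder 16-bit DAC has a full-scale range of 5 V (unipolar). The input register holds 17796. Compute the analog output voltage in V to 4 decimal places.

1.3577 V

LSB = 5 V / 2^16 = 76.29 µV.
V_out = 0 + 17796 × 7.62939e-05 V = 1.35773 V.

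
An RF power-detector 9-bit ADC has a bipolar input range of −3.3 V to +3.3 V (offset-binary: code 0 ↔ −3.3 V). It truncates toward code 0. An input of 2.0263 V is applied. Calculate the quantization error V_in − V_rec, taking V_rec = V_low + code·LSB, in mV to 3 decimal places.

2.472 mV

LSB = 6.6/2^9 = 12.891 mV.
(2.0263 − (−3.3))/0.0128906 = 413.1918; ⌊·⌋ gives code 413.
Code 413 maps back to (−3.3) + 413×0.0128906 V = 2.0238281 V.
V_in − V_rec = 0.00247188 V = 2.472 mV.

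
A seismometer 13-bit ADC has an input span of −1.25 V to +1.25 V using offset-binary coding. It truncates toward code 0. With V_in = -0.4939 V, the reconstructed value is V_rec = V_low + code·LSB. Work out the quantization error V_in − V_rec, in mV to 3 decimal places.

Step size: 2.5 V ÷ 2^13 = 305.18 µV.
Scaled input = 2477.5885 LSBs, so code = 2477.
Code 2477 maps back to (−1.25) + 2477×0.000305176 V = -0.49407959 V.
Difference: 0.00017959 V → 0.180 mV.

0.180 mV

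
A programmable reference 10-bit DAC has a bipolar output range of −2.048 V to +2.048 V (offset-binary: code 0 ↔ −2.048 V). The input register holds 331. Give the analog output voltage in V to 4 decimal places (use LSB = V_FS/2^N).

-0.7240 V

LSB = 4.096 V / 2^10 = 4.000 mV.
V_out = (−2.048) + 331 × 0.004 V = -0.724 V.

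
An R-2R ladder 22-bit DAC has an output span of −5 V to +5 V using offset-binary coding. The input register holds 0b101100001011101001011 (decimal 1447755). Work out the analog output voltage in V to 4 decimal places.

LSB = 10 V / 2^22 = 2.38 µV.
Code 0b101100001011101001011 = 1447755 decimal.
V_out = (−5) + 1447755 × 2.38419e-06 V = -1.54828 V.

-1.5483 V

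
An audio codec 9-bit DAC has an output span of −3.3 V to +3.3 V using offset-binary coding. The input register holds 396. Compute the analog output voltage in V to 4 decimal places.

LSB = 6.6 V / 2^9 = 12.891 mV.
V_out = (−3.3) + 396 × 0.0128906 V = 1.80469 V.

1.8047 V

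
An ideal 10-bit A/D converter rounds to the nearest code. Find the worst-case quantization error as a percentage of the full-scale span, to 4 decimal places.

Rounding → worst-case error = ½ LSB = V_FS/2^11, so 100/2048 = 0.0488281 % of full scale.

0.0488 %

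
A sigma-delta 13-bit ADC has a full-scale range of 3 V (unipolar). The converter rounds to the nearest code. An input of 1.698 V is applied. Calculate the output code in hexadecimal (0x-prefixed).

Full-scale span = 3 V; LSB = 3/2^13 = 366.21 µV.
(V_in − V_low)/LSB = (1.698 − 0) / 0.000366211 = 4636.672.
round(4636.672) = 4637.
In hexadecimal (0x-prefixed): 0x121D.

code 0x121D (decimal 4637)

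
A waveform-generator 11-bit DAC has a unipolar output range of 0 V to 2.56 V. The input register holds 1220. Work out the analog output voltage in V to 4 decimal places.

LSB = 2.56 V / 2^11 = 1.250 mV.
V_out = 0 + 1220 × 0.00125 V = 1.525 V.

1.5250 V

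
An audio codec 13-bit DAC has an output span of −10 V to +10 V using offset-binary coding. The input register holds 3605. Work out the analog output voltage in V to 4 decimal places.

LSB = 20 V / 2^13 = 2.441 mV.
V_out = (−10) + 3605 × 0.00244141 V = -1.19873 V.

-1.1987 V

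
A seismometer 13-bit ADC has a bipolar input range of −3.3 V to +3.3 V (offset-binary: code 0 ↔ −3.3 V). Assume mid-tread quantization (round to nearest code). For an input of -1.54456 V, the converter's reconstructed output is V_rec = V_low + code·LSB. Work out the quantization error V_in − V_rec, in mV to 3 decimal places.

Step size: 6.6 V ÷ 2^13 = 0.806 mV.
(V_in − V_low)/LSB = (-1.54456 − (−3.3))/0.000805664 = 2178.8734 → code 2179 (round).
Code 2179 maps back to (−3.3) + 2179×0.000805664 V = -1.544458 V.
Error = -1.54456 − (−1.544458) = -0.000101992 V = -0.102 mV.

-0.102 mV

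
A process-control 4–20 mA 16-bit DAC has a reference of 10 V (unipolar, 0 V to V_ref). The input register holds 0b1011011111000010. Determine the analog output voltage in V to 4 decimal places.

LSB = 10 V / 2^16 = 152.59 µV.
Code 0b1011011111000010 = 47042 decimal.
V_out = 0 + 47042 × 0.000152588 V = 7.17804 V.

7.1780 V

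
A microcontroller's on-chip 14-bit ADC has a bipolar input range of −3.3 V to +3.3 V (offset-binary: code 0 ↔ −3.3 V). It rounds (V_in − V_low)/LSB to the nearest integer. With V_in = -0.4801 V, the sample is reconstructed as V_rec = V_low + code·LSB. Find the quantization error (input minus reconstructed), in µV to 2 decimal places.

LSB = 6.6/2^14 = 402.83 µV.
(-0.4801 − (−3.3))/0.000402832 = 7000.1881; round gives code 7000.
Code 7000 maps back to (−3.3) + 7000×0.000402832 V = -0.48017578 V.
Difference: 7.57813e-05 V → 75.78 µV.

75.78 µV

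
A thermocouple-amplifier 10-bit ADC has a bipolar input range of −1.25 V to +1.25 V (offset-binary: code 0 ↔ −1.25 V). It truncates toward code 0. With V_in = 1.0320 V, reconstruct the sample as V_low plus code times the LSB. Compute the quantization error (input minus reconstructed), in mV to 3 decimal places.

Step size: 2.5 V ÷ 2^10 = 2.441 mV.
Scaled input = 934.7072 LSBs, so code = 934.
Code 934 maps back to (−1.25) + 934×0.00244141 V = 1.0302734 V.
Error = 1.0320 − 1.0302734 = 0.00172656 V = 1.727 mV.

1.727 mV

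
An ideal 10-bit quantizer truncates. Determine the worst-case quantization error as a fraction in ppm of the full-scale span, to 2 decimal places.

976.56 ppm

Truncating → worst-case error = 1 LSB = V_FS/2^10, so 1e+06/1024 = 976.562 ppm of full scale.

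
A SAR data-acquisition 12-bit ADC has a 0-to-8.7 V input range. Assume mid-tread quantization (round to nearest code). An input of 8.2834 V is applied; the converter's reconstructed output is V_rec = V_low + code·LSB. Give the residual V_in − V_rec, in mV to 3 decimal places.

Step size: 8.7 V ÷ 2^12 = 2.124 mV.
Scaled input = 3899.8628 LSBs, so code = 3900.
Code 3900 maps back to 0 + 3900×0.00212402 V = 8.2836914 V.
V_in − V_rec = -0.000291406 V = -0.291 mV.

-0.291 mV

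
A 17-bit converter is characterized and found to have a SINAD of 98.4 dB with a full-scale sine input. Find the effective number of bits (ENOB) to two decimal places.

ENOB = (SINAD − 1.76) / 6.02 = (98.4 − 1.76)/6.02 = 16.053.

16.05 bits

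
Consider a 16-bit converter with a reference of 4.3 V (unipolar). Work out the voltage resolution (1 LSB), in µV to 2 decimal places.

Full-scale span = 4.3 V.
LSB = 4.3 / 2^16 = 4.3 / 65536 = 6.56128e-05 V = 65.61 µV.

65.61 µV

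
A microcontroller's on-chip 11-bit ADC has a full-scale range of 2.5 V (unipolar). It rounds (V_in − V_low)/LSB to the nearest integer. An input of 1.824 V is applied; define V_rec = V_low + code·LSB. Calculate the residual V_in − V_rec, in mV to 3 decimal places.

0.270 mV

Step size: 2.5 V ÷ 2^11 = 1.221 mV.
(1.824 − 0)/0.0012207 = 1494.2208; round gives code 1494.
V_rec = 0 + 1494·0.0012207 = 1.8237305 V.
Error = 1.824 − 1.8237305 = 0.000269531 V = 0.270 mV.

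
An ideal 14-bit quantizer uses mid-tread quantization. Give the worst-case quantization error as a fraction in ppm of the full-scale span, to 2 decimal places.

Rounding → worst-case error = ½ LSB = V_FS/2^15, so 1e+06/32768 = 30.5176 ppm of full scale.

30.52 ppm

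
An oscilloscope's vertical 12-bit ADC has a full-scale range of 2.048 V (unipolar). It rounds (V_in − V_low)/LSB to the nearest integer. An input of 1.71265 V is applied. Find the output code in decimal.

code 3425

LSB = 2.048 V / 4096 = 0.500 mV.
(1.71265 − 0) / 0.0005 = 3425.300 LSBs.
Round → code 3425.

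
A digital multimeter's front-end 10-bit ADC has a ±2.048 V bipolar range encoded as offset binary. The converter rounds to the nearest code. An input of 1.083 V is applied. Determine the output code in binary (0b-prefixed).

code 0b1100001111 (decimal 783)

LSB = 4.096 V / 1024 = 4.000 mV.
Input sits at 782.750 steps above V_low.
round(782.750) = 783.
In binary (0b-prefixed): 0b1100001111.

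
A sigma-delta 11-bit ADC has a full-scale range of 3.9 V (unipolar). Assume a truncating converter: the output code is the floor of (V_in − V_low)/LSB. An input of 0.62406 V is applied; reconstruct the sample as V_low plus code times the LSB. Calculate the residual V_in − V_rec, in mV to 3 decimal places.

One LSB is 3.9 V / 2048 = 1.904 mV.
Scaled input = 327.7115 LSBs, so code = 327.
Reconstructed: 0.62270508 V.
V_in − V_rec = 0.00135492 V = 1.355 mV.

1.355 mV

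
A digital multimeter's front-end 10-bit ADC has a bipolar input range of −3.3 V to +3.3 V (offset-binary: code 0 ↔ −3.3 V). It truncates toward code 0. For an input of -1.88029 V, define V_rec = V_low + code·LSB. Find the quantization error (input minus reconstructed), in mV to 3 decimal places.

LSB = 6.6/2^10 = 6.445 mV.
(V_in − V_low)/LSB = (-1.88029 − (−3.3))/0.00644531 = 220.2702 → code 220 (floor).
Reconstructed: -1.8820313 V.
Error = -1.88029 − (−1.8820313) = 0.00174125 V = 1.741 mV.

1.741 mV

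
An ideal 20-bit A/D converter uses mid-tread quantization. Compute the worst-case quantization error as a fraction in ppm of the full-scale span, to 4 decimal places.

0.4768 ppm

Rounding → worst-case error = ½ LSB = V_FS/2^21, so 1e+06/2097152 = 0.476837 ppm of full scale.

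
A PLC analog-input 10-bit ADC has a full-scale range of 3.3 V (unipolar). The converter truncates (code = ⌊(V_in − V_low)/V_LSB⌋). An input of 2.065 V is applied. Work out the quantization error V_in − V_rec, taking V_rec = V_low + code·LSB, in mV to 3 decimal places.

2.500 mV

LSB = 3.3/2^10 = 3.223 mV.
(2.065 − 0)/0.00322266 = 640.7758; ⌊·⌋ gives code 640.
Code 640 maps back to 0 + 640×0.00322266 V = 2.0625 V.
Error = 2.065 − 2.0625 = 0.0025 V = 2.500 mV.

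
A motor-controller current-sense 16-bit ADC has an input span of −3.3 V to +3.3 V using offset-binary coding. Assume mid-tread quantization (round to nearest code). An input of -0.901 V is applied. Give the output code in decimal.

code 23821

LSB = 6.6 V / 65536 = 100.71 µV.
Input sits at 23821.343 steps above V_low.
Round → code 23821.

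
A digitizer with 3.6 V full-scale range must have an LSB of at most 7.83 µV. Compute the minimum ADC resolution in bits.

19 bits

Number of steps required ≥ 3.6 V / 7.83 µV = 459770.11.
Need 2^N ≥ 459770.11; 2^18 = 262144, 2^19 = 524288.
Minimum N = 19.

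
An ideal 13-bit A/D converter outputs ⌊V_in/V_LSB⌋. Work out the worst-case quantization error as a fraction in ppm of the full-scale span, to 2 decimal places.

Truncating → worst-case error = 1 LSB = V_FS/2^13, so 1e+06/8192 = 122.07 ppm of full scale.

122.07 ppm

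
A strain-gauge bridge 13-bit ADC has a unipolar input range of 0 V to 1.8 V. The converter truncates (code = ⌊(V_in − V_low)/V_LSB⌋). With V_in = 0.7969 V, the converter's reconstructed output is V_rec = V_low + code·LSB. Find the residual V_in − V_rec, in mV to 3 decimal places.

One LSB is 1.8 V / 8192 = 219.73 µV.
(0.7969 − 0)/0.000219727 = 3626.7804; ⌊·⌋ gives code 3626.
Code 3626 maps back to 0 + 3626×0.000219727 V = 0.79672852 V.
V_in − V_rec = 0.000171484 V = 0.171 mV.

0.171 mV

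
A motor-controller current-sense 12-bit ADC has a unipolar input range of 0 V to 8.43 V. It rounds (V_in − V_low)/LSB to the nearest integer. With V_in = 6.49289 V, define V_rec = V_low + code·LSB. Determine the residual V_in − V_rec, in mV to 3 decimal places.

-0.433 mV

LSB = 8.43/2^12 = 2.058 mV.
Scaled input = 3154.7897 LSBs, so code = 3155.
V_rec = 0 + 3155·0.00205811 = 6.4933228 V.
Difference: -0.000432754 V → -0.433 mV.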